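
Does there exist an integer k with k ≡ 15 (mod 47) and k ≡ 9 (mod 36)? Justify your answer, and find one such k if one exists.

Since 47 and 36 share no common factor, CRT says the pair of congruences has a solution (unique mod 1692).
Any solution of the first congruence is k = 15 + 47t; substituting into the second, 47t ≡ 9 − 15 ≡ 30 (mod 36).
47 ≡ 11 (mod 36), so this reads 11t ≡ 30 (mod 36). Invert 11 mod 36 by the Euclidean algorithm: 36 = 3·11 + 3, 11 = 3·3 + 2, 3 = 1·2 + 1, 2 = 2·1 + 0; back-substituting, 1 = 3 − 1·2 = 3 − (11 − 3·3) = −11 + 4·3 = −11 + 4·(36 − 3·11) = 4·36 − 13·11. Hence 11·(-13) ≡ 1, so 11⁻¹ ≡ -13 ≡ 23 (mod 36).
Multiplying by 23: t ≡ 23·30 = 690 ≡ 6 (mod 36).
Taking t = 6 gives k = 15 + 47·6 = 297.
Check: 297 mod 47 = 15, 297 mod 36 = 9. ✓

k = 297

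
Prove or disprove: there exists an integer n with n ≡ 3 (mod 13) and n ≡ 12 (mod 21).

n = 159

Since 13 and 21 share no common factor, CRT says the pair of congruences has a solution (unique mod 273).
Any solution of the first congruence is n = 3 + 13t; substituting into the second, 13t ≡ 12 − 3 ≡ 9 (mod 21).
Invert 13 mod 21 by the Euclidean algorithm: 21 = 1·13 + 8, 13 = 1·8 + 5, 8 = 1·5 + 3, 5 = 1·3 + 2, 3 = 1·2 + 1, 2 = 2·1 + 0; back-substituting, 1 = 3 − 1·2 = 3 − (5 − 1·3) = −5 + 2·3 = −5 + 2·(8 − 1·5) = 2·8 − 3·5 = 2·8 − 3·(13 − 1·8) = −3·13 + 5·8 = −3·13 + 5·(21 − 1·13) = 5·21 − 8·13. Hence 13·(-8) ≡ 1, so 13⁻¹ ≡ -8 ≡ 13 (mod 21).
Therefore t ≡ 13·9 = 117 ≡ 12 (mod 21).
With t = 12: n = 3 + 13·12 = 159.
Indeed 159 ≡ 3 (mod 13) and 159 ≡ 12 (mod 21).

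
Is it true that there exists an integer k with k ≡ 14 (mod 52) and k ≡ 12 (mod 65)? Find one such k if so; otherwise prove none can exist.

Both moduli are multiples of 13 = gcd(52, 65), so any solution would satisfy k ≡ 14 and k ≡ 12 modulo 13 simultaneously.
But 14 mod 13 = 1 while 12 mod 13 = 12, a contradiction.
Hence the system has no solution.

There is no such integer.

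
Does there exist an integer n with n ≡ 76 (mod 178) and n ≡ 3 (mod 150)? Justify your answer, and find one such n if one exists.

No such integer exists.

Reduce both congruences modulo 2, which divides 178 and 150: they say n ≡ 76 (mod 2) and n ≡ 3 (mod 2).
These are incompatible: 76 − 3 = 73 is not divisible by 2.
Hence the system has no solution.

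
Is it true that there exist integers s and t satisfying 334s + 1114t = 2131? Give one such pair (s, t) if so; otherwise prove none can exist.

Both 334 and 1114 are divisible by gcd(334, 1114) = 2, hence so is any combination 334s + 1114t.
But 2131 is not a multiple of 2 (it leaves remainder 1).
Therefore 334s + 1114t = 2131 has no solution in integers.

No such integers exist.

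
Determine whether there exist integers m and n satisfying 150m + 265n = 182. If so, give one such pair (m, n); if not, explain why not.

No, no such integers exist.

gcd(150, 265) = 5, so every integer of the form 150m + 265n is a multiple of 5.
But 182 = 5·36 + 2, so 5 ∤ 182.
Hence no integers m, n satisfy the equation.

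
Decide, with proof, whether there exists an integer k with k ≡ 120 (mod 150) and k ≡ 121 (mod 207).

Reduce both congruences modulo 3, which divides 150 and 207: they say k ≡ 120 (mod 3) and k ≡ 121 (mod 3).
These are incompatible: 120 − 121 = -1 is not divisible by 3.
So no integer satisfies both congruences.

There is no such integer.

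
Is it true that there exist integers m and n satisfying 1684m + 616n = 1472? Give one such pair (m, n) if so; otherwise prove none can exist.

m = 130, n = -353

Since gcd(1684, 616) = 4 and 1472 = 4·368, Bézout's identity guarantees a solution.
Dividing through by 4 reduces the equation to 421m + 154n = 368.
Euclidean algorithm: 421 = 2·154 + 113, 154 = 1·113 + 41, 113 = 2·41 + 31, 41 = 1·31 + 10, 31 = 3·10 + 1, 10 = 10·1 + 0.
Unwinding: 1 = 31 − 3·10 = 31 − 3·(41 − 1·31) = −3·41 + 4·31 = −3·41 + 4·(113 − 2·41) = 4·113 − 11·41 = 4·113 − 11·(154 − 1·113) = −11·154 + 15·113 = −11·154 + 15·(421 − 2·154) = 15·421 − 41·154, i.e. 421·15 + 154·(-41) = 1.
Times 368: 421·5520 + 154·(-15088) = 368, so (5520, -15088) solves it.
Shifting by a multiple of (154, −421) keeps it a solution: m = 5520 − 35·154 = 130, n = -15088 + 35·421 = -353.
Check: 1684·130 + 616·(-353) = 218920 − 217448 = 1472. ✓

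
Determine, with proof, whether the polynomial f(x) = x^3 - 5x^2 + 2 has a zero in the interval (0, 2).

f(0) = 2 and f(2) = -10, which have opposite signs.
f is continuous everywhere (it is a polynomial), in particular on [0, 2].
By the Intermediate Value Theorem f must vanish at some point of (0, 2).

Such a root exists.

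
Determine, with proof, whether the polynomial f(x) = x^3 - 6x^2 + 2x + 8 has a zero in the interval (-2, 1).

f(-2) = -28 and f(1) = 5, which have opposite signs.
f is continuous everywhere (it is a polynomial), in particular on [-2, 1].
By the Intermediate Value Theorem f must vanish at some point of (-2, 1).

Such a root exists.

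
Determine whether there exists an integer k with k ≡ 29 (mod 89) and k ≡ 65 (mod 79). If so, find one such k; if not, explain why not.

gcd(89, 79) = 1, so the Chinese Remainder Theorem guarantees exactly one residue class mod 7031 satisfying both.
Any solution of the first congruence is k = 29 + 89t; substituting into the second, 89t ≡ 65 − 29 ≡ 36 (mod 79).
89 ≡ 10 (mod 79), so this reads 10t ≡ 36 (mod 79). Invert 10 mod 79 by the Euclidean algorithm: 79 = 7·10 + 9, 10 = 1·9 + 1, 9 = 9·1 + 0; back-substituting, 1 = 10 − 1·9 = 10 − (79 − 7·10) = −79 + 8·10. Hence 10·8 ≡ 1, so 10⁻¹ ≡ 8 (mod 79).
Therefore t ≡ 8·36 = 288 ≡ 51 (mod 79).
Taking t = 51 gives k = 29 + 89·51 = 4568.
Indeed 4568 ≡ 29 (mod 89) and 4568 ≡ 65 (mod 79).

k = 4568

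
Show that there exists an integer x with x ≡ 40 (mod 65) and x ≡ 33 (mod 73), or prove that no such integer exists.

The moduli 65 and 73 are coprime, so by the Chinese Remainder Theorem a unique solution modulo 4745 exists.
Write x = 40 + 65t and require 40 + 65t ≡ 33 (mod 73), i.e. 65t ≡ 66 (mod 73).
Since 65·9 = 585 = 8·73 + 1, the inverse of 65 mod 73 is 9.
Multiplying by 9: t ≡ 9·66 = 594 ≡ 10 (mod 73).
Taking t = 10 gives x = 40 + 65·10 = 690.
Check: 690 mod 65 = 40, 690 mod 73 = 33. ✓

x = 690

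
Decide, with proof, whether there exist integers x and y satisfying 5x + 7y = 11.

x = 5, y = -2

Since gcd(5, 7) = 1, every integer is an integer combination of 5 and 7.
Euclidean algorithm: 7 = 1·5 + 2, 5 = 2·2 + 1, 2 = 2·1 + 0.
Unwinding: 1 = 5 − 2·2 = 5 − 2·(7 − 1·5) = −2·7 + 3·5, i.e. 5·3 + 7·(-2) = 1.
Times 11: 5·33 + 7·(-22) = 11, so (33, -22) solves it.
Shifting by a multiple of (7, −5) keeps it a solution: x = 33 − 4·7 = 5, y = -22 + 4·5 = -2.
Check: 5·5 + 7·(-2) = 25 − 14 = 11. ✓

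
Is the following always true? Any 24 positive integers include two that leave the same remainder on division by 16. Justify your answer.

Yes, this is always true.

There are exactly 16 possible remainders on division by 16.
Placing 24 integers into 16 classes, some class receives at least two — say a and b.
So a and b have equal remainders mod 16, which is exactly what was to be shown.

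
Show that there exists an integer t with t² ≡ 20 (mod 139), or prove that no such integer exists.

Take t = 115. Then 115² = 13225 = 95·139 + 20, so 115² ≡ 20 (mod 139).

t = 115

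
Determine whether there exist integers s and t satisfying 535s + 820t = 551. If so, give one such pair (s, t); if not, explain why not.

No, no such integers exist.

Any value of 535s + 820t is a multiple of gcd(535, 820) = 5.
But 551 is not a multiple of 5 (it leaves remainder 1).
So the equation is unsolvable over ℤ.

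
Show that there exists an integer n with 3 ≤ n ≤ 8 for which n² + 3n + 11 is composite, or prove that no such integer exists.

At n = 8: 8² + 3·8 + 11 = 99 = 3·33, which is composite.

n = 8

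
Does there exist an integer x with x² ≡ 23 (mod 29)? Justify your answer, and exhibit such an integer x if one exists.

x = 20 works: 20² = 400, and 400 − 23 = 377 = 13·29.

x = 20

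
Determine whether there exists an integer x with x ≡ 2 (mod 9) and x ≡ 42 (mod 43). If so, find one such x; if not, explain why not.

x = 128

The moduli 9 and 43 are coprime, so by the Chinese Remainder Theorem a unique solution modulo 387 exists.
Any solution of the first congruence is x = 2 + 9t; substituting into the second, 9t ≡ 42 − 2 ≡ 40 (mod 43).
Invert 9 mod 43 by the Euclidean algorithm: 43 = 4·9 + 7, 9 = 1·7 + 2, 7 = 3·2 + 1, 2 = 2·1 + 0; back-substituting, 1 = 7 − 3·2 = 7 − 3·(9 − 1·7) = −3·9 + 4·7 = −3·9 + 4·(43 − 4·9) = 4·43 − 19·9. Hence 9·(-19) ≡ 1, so 9⁻¹ ≡ -19 ≡ 24 (mod 43).
Multiplying by 24: t ≡ 24·40 = 960 ≡ 14 (mod 43).
With t = 14: x = 2 + 9·14 = 128.
Indeed 128 ≡ 2 (mod 9) and 128 ≡ 42 (mod 43).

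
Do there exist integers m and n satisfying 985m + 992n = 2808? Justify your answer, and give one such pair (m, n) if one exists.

m = 24, n = -21

Since gcd(985, 992) = 1, every integer is an integer combination of 985 and 992.
Euclidean algorithm: 992 = 1·985 + 7, 985 = 140·7 + 5, 7 = 1·5 + 2, 5 = 2·2 + 1, 2 = 2·1 + 0.
Working back up the chain: 1 = 5 − 2·2 = 5 − 2·(7 − 1·5) = −2·7 + 3·5 = −2·7 + 3·(985 − 140·7) = 3·985 − 422·7 = 3·985 − 422·(992 − 1·985) = −422·992 + 425·985. So 985·425 + 992·(-422) = 1.
Scaling by 2808 gives the particular solution (m, n) = (1193400, -1184976).
The general solution is m = 1193400 + 992k, n = -1184976 − 985k; taking k = -1203 gives the smaller pair m = 24, n = -21.
Indeed 985·24 + 992·(-21) = 23640 − 20832 = 2808.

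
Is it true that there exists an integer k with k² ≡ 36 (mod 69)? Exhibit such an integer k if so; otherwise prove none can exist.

k = 63 works: 63² = 3969, and 3969 − 36 = 3933 = 57·69.

k = 63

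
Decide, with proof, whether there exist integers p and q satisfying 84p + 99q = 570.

Since gcd(84, 99) = 3 and 570 = 3·190, Bézout's identity guarantees a solution.
Dividing through by 3 reduces the equation to 28p + 33q = 190.
Run the Euclidean algorithm on 33 and 28: 33 = 1·28 + 5, 28 = 5·5 + 3, 5 = 1·3 + 2, 3 = 1·2 + 1, 2 = 2·1 + 0.
Back-substituting, 1 = 3 − 1·2 = 3 − (5 − 1·3) = −5 + 2·3 = −5 + 2·(28 − 5·5) = 2·28 − 11·5 = 2·28 − 11·(33 − 1·28) = −11·33 + 13·28; that is, 28·13 + 33·(-11) = 1.
Scaling by 190 gives the particular solution (p, q) = (2470, -2090).
The general solution is p = 2470 + 33k, q = -2090 − 28k; taking k = -74 gives the smaller pair p = 28, q = -18.
Indeed 84·28 + 99·(-18) = 2352 − 1782 = 570.

p = 28, q = -18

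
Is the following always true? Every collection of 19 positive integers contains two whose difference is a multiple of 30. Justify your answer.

No; for instance {8, 9, 10, 11, 12, 13, 14, 15, 16, 17, 18, 19, 20, 21, 22, 23, 24, 25, 26} is a counterexample.

Take the 19 consecutive integers 8, 9, …, 26: their residues mod 30 are all distinct because 19 ≤ 30.
The differences between them range over 1, …, 18, none of which is divisible by 30.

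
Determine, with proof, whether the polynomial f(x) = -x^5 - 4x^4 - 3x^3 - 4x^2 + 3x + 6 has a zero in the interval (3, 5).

No.

f(3) = -669 and f(5) = -6079, both negative, so a sign-change argument is unavailable; we show f keeps this sign on the whole interval.
Shift to the endpoint 3: with x = 3 + u (0 < u < 2), one computes f(3 + u) = -u^5 - 19u^4 - 141u^3 - 517u^2 - 939u - 669.
All 6 nonzero coefficients of this polynomial in u are negative; hence for u > 0 the value is a sum of negative terms (the constant -669 among them).
So f is strictly negative on (3, 5); no root exists in the interval.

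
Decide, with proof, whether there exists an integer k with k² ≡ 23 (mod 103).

k = 69 works: 69² = 4761, and 4761 − 23 = 4738 = 46·103.

k = 69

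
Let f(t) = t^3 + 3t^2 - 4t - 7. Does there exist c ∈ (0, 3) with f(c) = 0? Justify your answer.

f(0) = -7 and f(3) = 35, which have opposite signs.
f is continuous everywhere (it is a polynomial), in particular on [0, 3].
So by the Intermediate Value Theorem there is a c strictly between 0 and 3 with f(c) = 0.

Yes, f has a root in the interval.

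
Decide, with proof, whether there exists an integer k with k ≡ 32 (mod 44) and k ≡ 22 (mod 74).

k = 1132

The moduli are not coprime: gcd(44, 74) = 2. Compatibility requires 2 ∣ (22 − 32) = -10, which holds, so solutions exist.
Write k = 32 + 44t. Then 44t ≡ 22 − 32 ≡ 64 (mod 74); dividing through by 2 gives 22t ≡ 32 (mod 37).
Invert 22 mod 37 by the Euclidean algorithm: 37 = 1·22 + 15, 22 = 1·15 + 7, 15 = 2·7 + 1, 7 = 7·1 + 0; back-substituting, 1 = 15 − 2·7 = 15 − 2·(22 − 1·15) = −2·22 + 3·15 = −2·22 + 3·(37 − 1·22) = 3·37 − 5·22. Hence 22·(-5) ≡ 1, so 22⁻¹ ≡ -5 ≡ 32 (mod 37).
Multiplying by 32: t ≡ 32·32 = 1024 ≡ 25 (mod 37).
Then k = 32 + 44·25 = 1132.
Indeed 1132 ≡ 32 (mod 44) and 1132 ≡ 22 (mod 74).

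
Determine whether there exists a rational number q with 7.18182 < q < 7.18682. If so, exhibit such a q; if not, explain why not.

Look for a denominator N such that an integer falls strictly between N·7.18182 and N·7.18682. N = 27 works: 27·7.18182 = 193.90914 < 194 < 194.04414 = 27·7.18682.
So q = 194/27 works: it is a ratio of integers, and dividing 27·7.18182 < 194 < 27·7.18682 through by 27 gives 7.18182 < 194/27 < 7.18682.

q = 194/27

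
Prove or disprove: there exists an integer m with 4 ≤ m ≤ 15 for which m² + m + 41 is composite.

There is no such integer m in that range.

The values for m = 4, 5, …, 15 are 61, 71, 83, 97, 113, 131, 151, 173, 197, 223, 251, 281, and each of these is prime.
So no value in the range makes the expression composite.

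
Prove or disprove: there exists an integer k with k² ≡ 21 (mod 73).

No such integer exists.

Apply Euler's criterion with the prime 73: 21 is a quadratic residue iff 21^36 ≡ 1 (mod 73), and a non-residue iff it is ≡ −1.
Repeated squaring mod 73: 21^2 = 441 ≡ 3; 21^4 ≡ 3² = 9 ≡ 9; 21^8 ≡ 9² = 81 ≡ 8; 21^16 ≡ 8² = 64 ≡ 64; 21^32 ≡ 64² = 4096 ≡ 8.
Since 36 = 32 + 4, 21^36 ≡ 8 · 9; multiplying out mod 73: 8·9 = 72 ≡ 72. Thus 21^36 ≡ 72 ≡ −1 (mod 73).
By Euler's criterion 21 is a quadratic non-residue mod 73: no k satisfies k² ≡ 21 (mod 73).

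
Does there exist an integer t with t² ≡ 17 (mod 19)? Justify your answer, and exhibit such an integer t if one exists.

t = 6

Take t = 6. Then 6² = 36 = 1·19 + 17, so 6² ≡ 17 (mod 19).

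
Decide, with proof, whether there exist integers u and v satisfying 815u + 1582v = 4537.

u = 1013, v = -519

Since gcd(815, 1582) = 1, every integer is an integer combination of 815 and 1582.
Dividing repeatedly: 1582 = 1·815 + 767, 815 = 1·767 + 48, 767 = 15·48 + 47, 48 = 1·47 + 1, 47 = 47·1 + 0.
Back-substituting, 1 = 48 − 1·47 = 48 − (767 − 15·48) = −767 + 16·48 = −767 + 16·(815 − 1·767) = 16·815 − 17·767 = 16·815 − 17·(1582 − 1·815) = −17·1582 + 33·815; that is, 815·33 + 1582·(-17) = 1.
Scaling by 4537 gives the particular solution (u, v) = (149721, -77129).
The general solution is u = 149721 + 1582k, v = -77129 − 815k; taking k = -94 gives the smaller pair u = 1013, v = -519.
Indeed 815·1013 + 1582·(-519) = 825595 − 821058 = 4537.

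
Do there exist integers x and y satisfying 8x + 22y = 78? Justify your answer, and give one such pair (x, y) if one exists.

Since gcd(8, 22) = 2 and 78 = 2·39, Bézout's identity guarantees a solution.
Dividing through by 2 reduces the equation to 4x + 11y = 39.
Dividing repeatedly: 11 = 2·4 + 3, 4 = 1·3 + 1, 3 = 3·1 + 0.
Working back up the chain: 1 = 4 − 1·3 = 4 − (11 − 2·4) = −11 + 3·4. So 4·3 + 11·(-1) = 1.
Scaling by 39 gives the particular solution (x, y) = (117, -39).
Shifting by a multiple of (11, −4) keeps it a solution: x = 117 − 10·11 = 7, y = -39 + 10·4 = 1.
Check: 8·7 + 22·1 = 56 + 22 = 78. ✓

x = 7, y = 1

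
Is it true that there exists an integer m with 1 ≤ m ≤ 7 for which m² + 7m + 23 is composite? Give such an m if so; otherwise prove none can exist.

At m = 7: 7² + 7·7 + 23 = 121 = 11·11, which is composite.

m = 7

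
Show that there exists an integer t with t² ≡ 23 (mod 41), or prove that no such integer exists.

Take t = 33. Then 33² = 1089 = 26·41 + 23, so 33² ≡ 23 (mod 41).

t = 33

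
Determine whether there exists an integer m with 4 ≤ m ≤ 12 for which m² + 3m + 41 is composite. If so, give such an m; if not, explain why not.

At m = 7: 7² + 3·7 + 41 = 111 = 3·37, which is composite.

m = 7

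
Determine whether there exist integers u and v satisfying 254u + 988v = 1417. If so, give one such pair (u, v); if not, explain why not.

Any value of 254u + 988v is a multiple of gcd(254, 988) = 2.
But 1417 = 2·708 + 1, so 2 ∤ 1417.
So the equation is unsolvable over ℤ.

There are no such integers.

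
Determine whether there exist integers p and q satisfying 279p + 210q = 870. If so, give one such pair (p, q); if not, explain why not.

Every value of 279p + 210q is a multiple of gcd(279, 210) = 3; since 3 ∣ 870, solutions exist.
Dividing through by 3 reduces the equation to 93p + 70q = 290.
Dividing repeatedly: 93 = 1·70 + 23, 70 = 3·23 + 1, 23 = 23·1 + 0.
Working back up the chain: 1 = 70 − 3·23 = 70 − 3·(93 − 1·70) = −3·93 + 4·70. So 93·(-3) + 70·4 = 1.
Times 290: 93·(-870) + 70·1160 = 290, so (-870, 1160) solves it.
Adding 13·70 to p and subtracting 13·93 from q gives the tidier solution (40, -49).
Check: 279·40 + 210·(-49) = 11160 − 10290 = 870. ✓

p = 40, q = -49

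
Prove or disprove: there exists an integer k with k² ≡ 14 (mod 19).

No such integer exists.

Computing k² mod 19 for k = 0, 1, …, 9 (enough, by the symmetry k ↦ 19 − k) gives 0, 1, 4, 9, 16, 6, 17, 11, 7, 5.
The set of squares mod 19 is therefore {0, 1, 4, 5, 6, 7, 9, 11, 16, 17}, which does not contain 14.
Hence no integer k has k² ≡ 14 (mod 19).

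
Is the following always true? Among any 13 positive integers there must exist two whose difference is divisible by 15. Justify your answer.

Try 13 consecutive integers, 58, 59, …, 70. Their remainders mod 15 are 13, 14, 0, 1, 2, 3, 4, 5, 6, 7, 8, 9, 10 — pairwise different, as any 13 ≤ 15 consecutive integers have distinct residues.
The differences between them range over 1, …, 12, none of which is divisible by 15.

No, the set {58, 59, 60, 61, 62, 63, 64, 65, 66, 67, 68, 69, 70} is a counterexample.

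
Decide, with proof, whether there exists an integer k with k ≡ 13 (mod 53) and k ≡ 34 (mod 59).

The moduli 53 and 59 are coprime, so by the Chinese Remainder Theorem a unique solution modulo 3127 exists.
Any solution of the first congruence is k = 13 + 53t; substituting into the second, 53t ≡ 34 − 13 ≡ 21 (mod 59).
Since 53·49 = 2597 = 44·59 + 1, the inverse of 53 mod 59 is 49.
Multiplying by 49: t ≡ 49·21 = 1029 ≡ 26 (mod 59).
Taking t = 26 gives k = 13 + 53·26 = 1391.
Check: 1391 mod 53 = 13, 1391 mod 59 = 34. ✓

k = 1391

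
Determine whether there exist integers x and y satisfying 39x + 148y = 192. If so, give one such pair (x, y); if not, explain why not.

x = 96, y = -24

Since gcd(39, 148) = 1, every integer is an integer combination of 39 and 148.
Run the Euclidean algorithm on 148 and 39: 148 = 3·39 + 31, 39 = 1·31 + 8, 31 = 3·8 + 7, 8 = 1·7 + 1, 7 = 7·1 + 0.
Back-substituting, 1 = 8 − 1·7 = 8 − (31 − 3·8) = −31 + 4·8 = −31 + 4·(39 − 1·31) = 4·39 − 5·31 = 4·39 − 5·(148 − 3·39) = −5·148 + 19·39; that is, 39·19 + 148·(-5) = 1.
Scaling by 192 gives the particular solution (x, y) = (3648, -960).
Shifting by a multiple of (148, −39) keeps it a solution: x = 3648 − 24·148 = 96, y = -960 + 24·39 = -24.
Check: 39·96 + 148·(-24) = 3744 − 3552 = 192. ✓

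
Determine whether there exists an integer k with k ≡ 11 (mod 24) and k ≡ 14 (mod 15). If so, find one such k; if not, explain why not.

k = 59

Here gcd(24, 15) = 3, and both 11 and 14 leave remainder 2 mod 3, so the system is consistent.
Step through k = 11, 11 + 24, 11 + 2·24, …: the values 11, 35, 59 reduce mod 15 to 11, 5, 14. The value 59 hits 14.
Verify: 59 = 2·24 + 11 and 59 = 3·15 + 14. ✓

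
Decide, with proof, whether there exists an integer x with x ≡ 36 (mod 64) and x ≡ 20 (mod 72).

Here gcd(64, 72) = 8, and both 36 and 20 leave remainder 4 mod 8, so the system is consistent.
List candidates x ≡ 36 (mod 64): 36, 100, 164. Modulo 72 these are 36, 28, 20; 164 gives 20 as required.
Check: 164 mod 64 = 36, 164 mod 72 = 20. ✓

x = 164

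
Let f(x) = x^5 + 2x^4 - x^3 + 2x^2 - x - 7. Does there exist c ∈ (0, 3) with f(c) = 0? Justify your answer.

f(0) = -7 and f(3) = 386, which have opposite signs.
Since f is a polynomial it is continuous on [0, 3].
By the Intermediate Value Theorem, f takes the value 0 somewhere in the open interval.

Such a root exists.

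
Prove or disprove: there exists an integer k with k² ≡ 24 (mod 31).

There is no such integer.

Apply Euler's criterion with the prime 31: 24 is a quadratic residue iff 24^15 ≡ 1 (mod 31), and a non-residue iff it is ≡ −1.
Squaring successively (mod 31): 24^2 = 576 ≡ 18; 24^4 ≡ 18² = 324 ≡ 14; 24^8 ≡ 14² = 196 ≡ 10.
Since 15 = 8 + 4 + 2 + 1, 24^15 ≡ 10 · 14 · 18 · 24; multiplying out mod 31: 10·14 = 140 ≡ 16, then 16·18 = 288 ≡ 9, then 9·24 = 216 ≡ 30. Thus 24^15 ≡ 30 ≡ −1 (mod 31).
By Euler's criterion 24 is a quadratic non-residue mod 31: no k satisfies k² ≡ 24 (mod 31).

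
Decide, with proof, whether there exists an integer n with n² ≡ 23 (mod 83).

Take n = 43. Then 43² = 1849 = 22·83 + 23, so 43² ≡ 23 (mod 83).

n = 43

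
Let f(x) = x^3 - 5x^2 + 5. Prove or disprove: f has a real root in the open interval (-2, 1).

Such a root exists.

f(-2) = -23 and f(1) = 1, which have opposite signs.
Since f is a polynomial it is continuous on [-2, 1].
By the Intermediate Value Theorem f must vanish at some point of (-2, 1).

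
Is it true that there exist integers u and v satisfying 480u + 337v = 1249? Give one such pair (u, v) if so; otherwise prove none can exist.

480 and 337 are coprime, so 480u + 337v ranges over all of ℤ.
Euclidean algorithm: 480 = 1·337 + 143, 337 = 2·143 + 51, 143 = 2·51 + 41, 51 = 1·41 + 10, 41 = 4·10 + 1, 10 = 10·1 + 0.
Back-substituting, 1 = 41 − 4·10 = 41 − 4·(51 − 1·41) = −4·51 + 5·41 = −4·51 + 5·(143 − 2·51) = 5·143 − 14·51 = 5·143 − 14·(337 − 2·143) = −14·337 + 33·143 = −14·337 + 33·(480 − 1·337) = 33·480 − 47·337; that is, 480·33 + 337·(-47) = 1.
Multiplying through by 1249: u = 33·1249 = 41217, v = (-47)·1249 = -58703 is a solution.
Shifting by a multiple of (337, −480) keeps it a solution: u = 41217 − 122·337 = 103, v = -58703 + 122·480 = -143.
Indeed 480·103 + 337·(-143) = 49440 − 48191 = 1249.

u = 103, v = -143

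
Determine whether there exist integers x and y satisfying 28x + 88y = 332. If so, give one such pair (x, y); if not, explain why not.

gcd(28, 88) = 4, and 4 divides 332, so integer solutions exist.
Dividing through by 4 reduces the equation to 7x + 22y = 83.
Dividing repeatedly: 22 = 3·7 + 1, 7 = 7·1 + 0.
Working back up the chain: 1 = 22 − 3·7. So 7·(-3) + 22·1 = 1.
Scaling by 83 gives the particular solution (x, y) = (-249, 83).
Shifting by a multiple of (22, −7) keeps it a solution: x = -249 + 12·22 = 15, y = 83 − 12·7 = -1.
Indeed 28·15 + 88·(-1) = 420 − 88 = 332.

x = 15, y = -1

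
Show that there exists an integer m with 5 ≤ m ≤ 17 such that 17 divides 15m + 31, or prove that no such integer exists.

Scanning upward from m = 5 gives 106, 121, none divisible by 17. Try m = 7: 15·7 + 31 = 136 = 8·17, which is divisible by 17.

m = 7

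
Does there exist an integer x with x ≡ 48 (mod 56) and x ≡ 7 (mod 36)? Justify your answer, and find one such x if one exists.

Both moduli are multiples of 4 = gcd(56, 36), so any solution would satisfy x ≡ 48 and x ≡ 7 modulo 4 simultaneously.
However 48 ≡ 0 and 7 ≡ 3 (mod 4), and 0 ≠ 3.
So no integer satisfies both congruences.

There is no such integer.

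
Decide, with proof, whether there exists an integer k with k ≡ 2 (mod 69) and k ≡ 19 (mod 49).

Since 69 and 49 share no common factor, CRT says the pair of congruences has a solution (unique mod 3381).
Any solution of the first congruence is k = 2 + 69t; substituting into the second, 69t ≡ 19 − 2 ≡ 17 (mod 49).
69 ≡ 20 (mod 49), so this reads 20t ≡ 17 (mod 49). Since 20·27 = 540 = 11·49 + 1, the inverse of 20 mod 49 is 27.
Therefore t ≡ 27·17 = 459 ≡ 18 (mod 49).
With t = 18: k = 2 + 69·18 = 1244.
Indeed 1244 ≡ 2 (mod 69) and 1244 ≡ 19 (mod 49).

k = 1244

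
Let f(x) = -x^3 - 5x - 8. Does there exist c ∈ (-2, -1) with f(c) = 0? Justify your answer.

f(-2) = 10 and f(-1) = -2, which have opposite signs.
f is continuous everywhere (it is a polynomial), in particular on [-2, -1].
By the Intermediate Value Theorem, f takes the value 0 somewhere in the open interval.

Yes, such a c exists.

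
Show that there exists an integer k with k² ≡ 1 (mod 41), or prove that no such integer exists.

k = 1

Take k = 1. Then 1² = 1, and since 0 ≤ 1 < 41 this is already reduced: 1² ≡ 1 (mod 41).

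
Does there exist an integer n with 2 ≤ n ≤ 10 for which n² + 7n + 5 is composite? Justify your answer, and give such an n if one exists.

n = 10

At n = 10: 10² + 7·10 + 5 = 175 = 5·35, which is composite.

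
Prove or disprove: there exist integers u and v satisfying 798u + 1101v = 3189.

u = 262, v = -187

Since gcd(798, 1101) = 3 and 3189 = 3·1063, Bézout's identity guarantees a solution.
Dividing through by 3 reduces the equation to 266u + 367v = 1063.
Euclidean algorithm: 367 = 1·266 + 101, 266 = 2·101 + 64, 101 = 1·64 + 37, 64 = 1·37 + 27, 37 = 1·27 + 10, 27 = 2·10 + 7, 10 = 1·7 + 3, 7 = 2·3 + 1, 3 = 3·1 + 0.
Working back up the chain: 1 = 7 − 2·3 = 7 − 2·(10 − 1·7) = −2·10 + 3·7 = −2·10 + 3·(27 − 2·10) = 3·27 − 8·10 = 3·27 − 8·(37 − 1·27) = −8·37 + 11·27 = −8·37 + 11·(64 − 1·37) = 11·64 − 19·37 = 11·64 − 19·(101 − 1·64) = −19·101 + 30·64 = −19·101 + 30·(266 − 2·101) = 30·266 − 79·101 = 30·266 − 79·(367 − 1·266) = −79·367 + 109·266. So 266·109 + 367·(-79) = 1.
Multiplying through by 1063: u = 109·1063 = 115867, v = (-79)·1063 = -83977 is a solution.
The general solution is u = 115867 + 367k, v = -83977 − 266k; taking k = -315 gives the smaller pair u = 262, v = -187.
Indeed 798·262 + 1101·(-187) = 209076 − 205887 = 3189.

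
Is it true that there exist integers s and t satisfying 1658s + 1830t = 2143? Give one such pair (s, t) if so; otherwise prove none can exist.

No such integers exist.

gcd(1658, 1830) = 2, so every integer of the form 1658s + 1830t is a multiple of 2.
However 2143 leaves remainder 1 on division by 2.
So the equation is unsolvable over ℤ.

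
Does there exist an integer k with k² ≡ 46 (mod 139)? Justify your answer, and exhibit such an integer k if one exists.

Take k = 18. Then 18² = 324 = 2·139 + 46, so 18² ≡ 46 (mod 139).

k = 18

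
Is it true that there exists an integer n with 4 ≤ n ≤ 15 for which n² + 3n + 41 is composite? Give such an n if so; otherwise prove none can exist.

At n = 14: 14² + 3·14 + 41 = 279 = 3·93, which is composite.

n = 14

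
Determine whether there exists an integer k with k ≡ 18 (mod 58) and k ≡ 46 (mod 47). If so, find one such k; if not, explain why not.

Since 58 and 47 share no common factor, CRT says the pair of congruences has a solution (unique mod 2726).
Write k = 18 + 58t and require 18 + 58t ≡ 46 (mod 47), i.e. 58t ≡ 28 (mod 47).
58 ≡ 11 (mod 47), so this reads 11t ≡ 28 (mod 47). Note 11·30 = 330 ≡ 1 (mod 47) (as 330 − 1 = 7·47), so 11⁻¹ ≡ 30.
Multiplying by 30: t ≡ 30·28 = 840 ≡ 41 (mod 47).
Taking t = 41 gives k = 18 + 58·41 = 2396.
Check: 2396 mod 58 = 18, 2396 mod 47 = 46. ✓

k = 2396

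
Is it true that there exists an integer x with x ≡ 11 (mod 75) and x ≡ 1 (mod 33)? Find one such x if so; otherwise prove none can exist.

No such integer exists.

Both moduli are multiples of 3 = gcd(75, 33), so any solution would satisfy x ≡ 11 and x ≡ 1 modulo 3 simultaneously.
But 11 mod 3 = 2 while 1 mod 3 = 1, a contradiction.
So no integer satisfies both congruences.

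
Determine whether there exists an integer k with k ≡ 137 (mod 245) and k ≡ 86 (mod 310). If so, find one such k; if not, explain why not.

No, no such integer exists.

Reduce both congruences modulo 5, which divides 245 and 310: they say k ≡ 137 (mod 5) and k ≡ 86 (mod 5).
These are incompatible: 137 − 86 = 51 is not divisible by 5.
Therefore no such k exists.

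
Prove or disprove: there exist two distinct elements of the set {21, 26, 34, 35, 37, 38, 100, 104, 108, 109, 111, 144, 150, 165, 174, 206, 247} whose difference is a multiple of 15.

21 and 111 are such a pair.

Both 21 and 111 leave remainder 6 on division by 15; their difference 90 = 6·15 is a multiple of 15.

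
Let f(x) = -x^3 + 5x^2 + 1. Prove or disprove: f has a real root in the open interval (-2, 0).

f has no root in that interval.

The endpoint values f(-2) = 29 and f(0) = 1 are both positive. Claim: f(x) > 0 for every x in (-2, 0).
Shift to the endpoint 0: with x = −u (0 < u < 2), one computes f(−u) = u^3 + 5u^2 + 1.
The nonzero coefficients here are all positive, so for u > 0 every term is positive (or zero), and the constant term 1 is strictly positive.
So f is strictly positive on (-2, 0); no root exists in the interval.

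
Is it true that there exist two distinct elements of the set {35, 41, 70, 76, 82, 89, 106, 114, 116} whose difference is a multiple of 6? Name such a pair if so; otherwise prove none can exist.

Both 35 and 41 leave remainder 5 on division by 6; their difference 6 = 1·6 is a multiple of 6.

The pair (35, 41) works.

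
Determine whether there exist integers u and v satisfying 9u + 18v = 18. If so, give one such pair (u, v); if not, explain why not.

u = 0, v = 1

gcd(9, 18) = 9, and 9 divides 18, so integer solutions exist.
Dividing through by 9 reduces the equation to 1u + 2v = 2.
The coefficient of u is 1, so setting v = 0 and u = 2 already solves it.
Subtracting 1·2 from u and adding 1·1 to v gives the tidier solution (0, 1).
Check: 9·0 + 18·1 = 0 + 18 = 18. ✓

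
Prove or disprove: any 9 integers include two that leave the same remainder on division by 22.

No; for instance {24, 25, 26, 27, 28, 29, 30, 31, 32} is a counterexample.

Consider the 9 integers 24, 25, …, 32. They lie in distinct residue classes modulo 22, since 9 ≤ 22.
Hence this collection has no pair with equal remainders mod 22, disproving the claim.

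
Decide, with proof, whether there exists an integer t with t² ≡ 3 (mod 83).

t = 70

Take t = 70. Then 70² = 4900 = 59·83 + 3, so 70² ≡ 3 (mod 83).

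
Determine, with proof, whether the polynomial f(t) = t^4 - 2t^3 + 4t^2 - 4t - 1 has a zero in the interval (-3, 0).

f(-3) = 182 and f(0) = -1, which have opposite signs.
Since f is a polynomial it is continuous on [-3, 0].
By the Intermediate Value Theorem f must vanish at some point of (-3, 0).

Such a root exists.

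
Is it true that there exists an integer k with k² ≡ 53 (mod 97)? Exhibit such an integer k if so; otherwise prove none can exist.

Take k = 76. Then 76² = 5776 = 59·97 + 53, so 76² ≡ 53 (mod 97).

k = 76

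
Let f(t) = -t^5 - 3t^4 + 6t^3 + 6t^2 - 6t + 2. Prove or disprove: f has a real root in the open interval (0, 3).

Such a root exists.

f(0) = 2 and f(3) = -286, which have opposite signs.
As a polynomial, f is continuous on every closed interval.
By the Intermediate Value Theorem f must vanish at some point of (0, 3).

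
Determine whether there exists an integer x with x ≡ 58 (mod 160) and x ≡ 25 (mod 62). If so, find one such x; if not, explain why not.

No, no such integer exists.

gcd(160, 62) = 2. If x ≡ 58 (mod 160) and x ≡ 25 (mod 62), then x ≡ 58 (mod 2) and x ≡ 25 (mod 2).
These are incompatible: 58 − 25 = 33 is not divisible by 2.
Therefore no such x exists.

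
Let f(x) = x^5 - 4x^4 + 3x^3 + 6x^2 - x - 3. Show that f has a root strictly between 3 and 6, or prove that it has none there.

f has no root in that interval.

f(3) = 48 and f(6) = 3447, both positive, so a sign-change argument is unavailable; we show f keeps this sign on the whole interval.
Shift to the endpoint 3: with x = 3 + u (0 < u < 3), one computes f(3 + u) = u^5 + 11u^4 + 45u^3 + 87u^2 + 89u + 48.
All 6 nonzero coefficients of this polynomial in u are positive; hence for u > 0 the value is a sum of positive terms (the constant 48 among them).
So f is strictly positive on (3, 6); no root exists in the interval.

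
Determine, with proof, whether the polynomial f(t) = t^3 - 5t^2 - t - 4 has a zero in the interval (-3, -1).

The endpoint values f(-3) = -73 and f(-1) = -9 are both negative. Claim: f(t) < 0 for every t in (-3, -1).
Substitute t = -1 − u, where 0 < u < 2 on the interval. Expanding, f(-1 − u) = -u^3 - 8u^2 - 12u - 9.
All 4 nonzero coefficients of this polynomial in u are negative; hence for u > 0 the value is a sum of negative terms (the constant -9 among them).
So f is strictly negative on (-3, -1); no root exists in the interval.

No.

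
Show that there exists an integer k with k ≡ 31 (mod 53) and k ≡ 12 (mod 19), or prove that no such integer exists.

The moduli 53 and 19 are coprime, so by the Chinese Remainder Theorem a unique solution modulo 1007 exists.
Any solution of the first congruence is k = 31 + 53t; substituting into the second, 53t ≡ 12 − 31 ≡ 0 (mod 19).
53 ≡ 15 (mod 19), so this reads 15t ≡ 0 (mod 19). t = 0 satisfies this.
Taking t = 0 gives k = 31 + 53·0 = 31.
Indeed 31 ≡ 31 (mod 53) and 31 ≡ 12 (mod 19).

k = 31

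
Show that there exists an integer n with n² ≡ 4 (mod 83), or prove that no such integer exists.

Take n = 81. Then 81² = 6561 = 79·83 + 4, so 81² ≡ 4 (mod 83).

n = 81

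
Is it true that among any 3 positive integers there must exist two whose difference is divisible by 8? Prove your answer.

Take the 3 consecutive integers 20, 21, 22: their residues mod 8 are all distinct because 3 ≤ 8.
Any two of them differ by at most 2 < 8 and by at least 1, so no difference is a multiple of 8.

No, the set {20, 21, 22} is a counterexample.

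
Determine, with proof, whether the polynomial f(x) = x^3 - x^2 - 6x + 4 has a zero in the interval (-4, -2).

Such a root exists.

f(-4) = -52 and f(-2) = 4, which have opposite signs.
f is continuous everywhere (it is a polynomial), in particular on [-4, -2].
By the Intermediate Value Theorem, f takes the value 0 somewhere in the open interval.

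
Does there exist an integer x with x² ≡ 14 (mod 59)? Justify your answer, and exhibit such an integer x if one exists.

No, no such integer exists.

Apply Euler's criterion with the prime 59: 14 is a quadratic residue iff 14^29 ≡ 1 (mod 59), and a non-residue iff it is ≡ −1.
Repeated squaring mod 59: 14^2 = 196 ≡ 19; 14^4 ≡ 19² = 361 ≡ 7; 14^8 ≡ 7² = 49 ≡ 49; 14^16 ≡ 49² = 2401 ≡ 41.
Since 29 = 16 + 8 + 4 + 1, 14^29 ≡ 41 · 49 · 7 · 14; multiplying out mod 59: 41·49 = 2009 ≡ 3, then 3·7 = 21 ≡ 21, then 21·14 = 294 ≡ 58. Thus 14^29 ≡ 58 ≡ −1 (mod 59).
The value −1 means 14 is a non-residue modulo 59, so x² ≡ 14 (mod 59) is impossible.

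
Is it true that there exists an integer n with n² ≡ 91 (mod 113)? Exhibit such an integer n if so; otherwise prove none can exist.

Take n = 54. Then 54² = 2916 = 25·113 + 91, so 54² ≡ 91 (mod 113).

n = 54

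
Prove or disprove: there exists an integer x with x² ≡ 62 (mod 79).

x = 33

Take x = 33. Then 33² = 1089 = 13·79 + 62, so 33² ≡ 62 (mod 79).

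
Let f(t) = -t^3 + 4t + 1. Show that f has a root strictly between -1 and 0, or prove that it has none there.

f(-1) = -2 and f(0) = 1, which have opposite signs.
As a polynomial, f is continuous on every closed interval.
By the Intermediate Value Theorem, f takes the value 0 somewhere in the open interval.

Such a root exists.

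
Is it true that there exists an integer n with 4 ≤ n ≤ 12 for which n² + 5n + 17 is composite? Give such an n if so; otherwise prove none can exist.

At n = 9: 9² + 5·9 + 17 = 143 = 11·13, which is composite.

n = 9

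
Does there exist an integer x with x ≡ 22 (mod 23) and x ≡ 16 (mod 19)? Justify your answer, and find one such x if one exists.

Since 23 and 19 share no common factor, CRT says the pair of congruences has a solution (unique mod 437).
Any solution of the first congruence is x = 22 + 23t; substituting into the second, 23t ≡ 16 − 22 ≡ 13 (mod 19).
23 ≡ 4 (mod 19), so this reads 4t ≡ 13 (mod 19). Since 4·5 = 20 = 1·19 + 1, the inverse of 4 mod 19 is 5.
Multiplying by 5: t ≡ 5·13 = 65 ≡ 8 (mod 19).
With t = 8: x = 22 + 23·8 = 206.
Indeed 206 ≡ 22 (mod 23) and 206 ≡ 16 (mod 19).

x = 206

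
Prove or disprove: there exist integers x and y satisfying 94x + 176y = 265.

gcd(94, 176) = 2, so every integer of the form 94x + 176y is a multiple of 2.
But 265 is not a multiple of 2 (it leaves remainder 1).
So the equation is unsolvable over ℤ.

There are no such integers.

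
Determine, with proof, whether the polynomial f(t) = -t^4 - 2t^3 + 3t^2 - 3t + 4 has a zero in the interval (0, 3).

f(0) = 4 and f(3) = -113, which have opposite signs.
Since f is a polynomial it is continuous on [0, 3].
By the Intermediate Value Theorem f must vanish at some point of (0, 3).

Such a root exists.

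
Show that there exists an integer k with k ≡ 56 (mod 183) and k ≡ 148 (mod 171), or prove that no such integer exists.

No, no such integer exists.

Reduce both congruences modulo 3, which divides 183 and 171: they say k ≡ 56 (mod 3) and k ≡ 148 (mod 3).
But 56 mod 3 = 2 while 148 mod 3 = 1, a contradiction.
Hence the system has no solution.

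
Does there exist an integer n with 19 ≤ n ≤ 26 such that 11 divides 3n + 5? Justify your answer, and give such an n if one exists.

n = 24

At n = 24 we get 3·24 + 5 = 77, and 77 = 11·7.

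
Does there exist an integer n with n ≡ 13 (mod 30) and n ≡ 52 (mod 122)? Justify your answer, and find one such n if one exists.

No such integer exists.

Reduce both congruences modulo 2, which divides 30 and 122: they say n ≡ 13 (mod 2) and n ≡ 52 (mod 2).
These are incompatible: 13 − 52 = -39 is not divisible by 2.
Hence the system has no solution.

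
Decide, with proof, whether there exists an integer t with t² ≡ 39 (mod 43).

No, no such integer exists.

43 is prime, so by Euler's criterion 39 is a square mod 43 iff 39^((43−1)/2) = 39^21 ≡ 1 (mod 43).
Repeated squaring mod 43: 39^2 = 1521 ≡ 16; 39^4 ≡ 16² = 256 ≡ 41; 39^8 ≡ 41² = 1681 ≡ 4; 39^16 ≡ 4² = 16 ≡ 16.
Since 21 = 16 + 4 + 1, 39^21 ≡ 16 · 41 · 39; multiplying out mod 43: 16·41 = 656 ≡ 11, then 11·39 = 429 ≡ 42. Thus 39^21 ≡ 42 ≡ −1 (mod 43).
The value −1 means 39 is a non-residue modulo 43, so t² ≡ 39 (mod 43) is impossible.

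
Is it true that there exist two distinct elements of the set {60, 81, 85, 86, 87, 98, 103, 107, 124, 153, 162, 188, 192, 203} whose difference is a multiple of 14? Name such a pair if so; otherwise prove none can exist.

No such pair exists.

Residues mod 14: 60↦4, 81↦11, 85↦1, 86↦2, 87↦3, 98↦0, 103↦5, 107↦9, 124↦12, 153↦13, 162↦8, 188↦6, 192↦10, 203↦7.
No residue repeats among the 14 elements, so no pair has difference ≡ 0 (mod 14).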